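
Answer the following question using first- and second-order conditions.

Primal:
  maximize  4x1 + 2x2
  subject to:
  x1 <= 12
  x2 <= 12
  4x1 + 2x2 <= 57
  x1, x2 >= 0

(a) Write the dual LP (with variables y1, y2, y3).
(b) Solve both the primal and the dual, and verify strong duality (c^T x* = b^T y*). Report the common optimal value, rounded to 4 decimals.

The standard primal-dual pair for 'max c^T x s.t. A x <= b, x >= 0' is:
  Dual:  min b^T y  s.t.  A^T y >= c,  y >= 0.

So the dual LP is:
  minimize  12y1 + 12y2 + 57y3
  subject to:
    y1 + 4y3 >= 4
    y2 + 2y3 >= 2
    y1, y2, y3 >= 0

Solving the primal: x* = (8.25, 12).
  primal value c^T x* = 57.
Solving the dual: y* = (0, 0, 1).
  dual value b^T y* = 57.
Strong duality: c^T x* = b^T y*. Confirmed.

57


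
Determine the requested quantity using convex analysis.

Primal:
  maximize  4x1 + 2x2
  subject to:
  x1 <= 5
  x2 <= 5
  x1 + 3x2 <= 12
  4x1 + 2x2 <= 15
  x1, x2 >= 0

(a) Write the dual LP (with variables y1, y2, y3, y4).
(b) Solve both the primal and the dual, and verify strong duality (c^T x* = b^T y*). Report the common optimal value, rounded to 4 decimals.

The standard primal-dual pair for 'max c^T x s.t. A x <= b, x >= 0' is:
  Dual:  min b^T y  s.t.  A^T y >= c,  y >= 0.

So the dual LP is:
  minimize  5y1 + 5y2 + 12y3 + 15y4
  subject to:
    y1 + y3 + 4y4 >= 4
    y2 + 3y3 + 2y4 >= 2
    y1, y2, y3, y4 >= 0

Solving the primal: x* = (2.1, 3.3).
  primal value c^T x* = 15.
Solving the dual: y* = (0, 0, 0, 1).
  dual value b^T y* = 15.
Strong duality: c^T x* = b^T y*. Confirmed.

15


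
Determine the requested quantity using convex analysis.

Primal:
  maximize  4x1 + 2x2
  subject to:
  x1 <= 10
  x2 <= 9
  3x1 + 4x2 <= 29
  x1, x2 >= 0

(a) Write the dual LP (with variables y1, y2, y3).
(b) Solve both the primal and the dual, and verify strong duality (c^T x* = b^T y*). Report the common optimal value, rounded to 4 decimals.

The standard primal-dual pair for 'max c^T x s.t. A x <= b, x >= 0' is:
  Dual:  min b^T y  s.t.  A^T y >= c,  y >= 0.

So the dual LP is:
  minimize  10y1 + 9y2 + 29y3
  subject to:
    y1 + 3y3 >= 4
    y2 + 4y3 >= 2
    y1, y2, y3 >= 0

Solving the primal: x* = (9.6667, 0).
  primal value c^T x* = 38.6667.
Solving the dual: y* = (0, 0, 1.3333).
  dual value b^T y* = 38.6667.
Strong duality: c^T x* = b^T y*. Confirmed.

38.6667


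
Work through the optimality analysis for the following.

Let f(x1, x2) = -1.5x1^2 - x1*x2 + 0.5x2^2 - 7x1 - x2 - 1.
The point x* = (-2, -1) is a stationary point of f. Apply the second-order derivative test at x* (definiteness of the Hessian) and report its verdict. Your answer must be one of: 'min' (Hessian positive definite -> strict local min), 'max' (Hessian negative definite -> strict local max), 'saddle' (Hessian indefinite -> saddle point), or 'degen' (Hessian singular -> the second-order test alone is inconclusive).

Compute the Hessian H = grad^2 f:
  H = [[-3, -1], [-1, 1]]
Verify stationarity: grad f(x*) = H x* + g = (0, 0).
Eigenvalues of H: -3.2361, 1.2361.
Eigenvalues have mixed signs, so H is indefinite -> x* is a saddle point.

saddle


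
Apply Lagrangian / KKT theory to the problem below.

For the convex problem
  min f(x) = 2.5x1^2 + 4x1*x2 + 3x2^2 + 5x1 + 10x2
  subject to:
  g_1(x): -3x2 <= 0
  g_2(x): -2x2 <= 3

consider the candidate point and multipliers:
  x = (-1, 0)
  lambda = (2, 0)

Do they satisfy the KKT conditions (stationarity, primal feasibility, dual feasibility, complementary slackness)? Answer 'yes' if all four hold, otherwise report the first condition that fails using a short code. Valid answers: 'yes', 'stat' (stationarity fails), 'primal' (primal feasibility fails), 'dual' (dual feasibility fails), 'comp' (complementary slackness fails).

Gradient of f: grad f(x) = Q x + c = (0, 6)
Constraint values g_i(x) = a_i^T x - b_i:
  g_1((-1, 0)) = 0
  g_2((-1, 0)) = -3
Stationarity residual: grad f(x) + sum_i lambda_i a_i = (0, 0)
  -> stationarity OK
Primal feasibility (all g_i <= 0): OK
Dual feasibility (all lambda_i >= 0): OK
Complementary slackness (lambda_i * g_i(x) = 0 for all i): OK

Verdict: yes, KKT holds.

yes


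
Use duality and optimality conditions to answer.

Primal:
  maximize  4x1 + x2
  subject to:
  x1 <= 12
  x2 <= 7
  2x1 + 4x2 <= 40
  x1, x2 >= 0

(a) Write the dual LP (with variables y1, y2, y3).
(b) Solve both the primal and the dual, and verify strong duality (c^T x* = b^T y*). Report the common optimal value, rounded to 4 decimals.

The standard primal-dual pair for 'max c^T x s.t. A x <= b, x >= 0' is:
  Dual:  min b^T y  s.t.  A^T y >= c,  y >= 0.

So the dual LP is:
  minimize  12y1 + 7y2 + 40y3
  subject to:
    y1 + 2y3 >= 4
    y2 + 4y3 >= 1
    y1, y2, y3 >= 0

Solving the primal: x* = (12, 4).
  primal value c^T x* = 52.
Solving the dual: y* = (3.5, 0, 0.25).
  dual value b^T y* = 52.
Strong duality: c^T x* = b^T y*. Confirmed.

52


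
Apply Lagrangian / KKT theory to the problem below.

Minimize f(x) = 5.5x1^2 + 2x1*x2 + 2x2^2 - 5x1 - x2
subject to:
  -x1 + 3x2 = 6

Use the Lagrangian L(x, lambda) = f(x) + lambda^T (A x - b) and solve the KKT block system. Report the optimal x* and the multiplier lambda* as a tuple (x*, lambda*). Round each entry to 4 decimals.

Form the Lagrangian:
  L(x, lambda) = (1/2) x^T Q x + c^T x + lambda^T (A x - b)
Stationarity (grad_x L = 0): Q x + c + A^T lambda = 0.
Primal feasibility: A x = b.

This gives the KKT block system:
  [ Q   A^T ] [ x     ]   [-c ]
  [ A    0  ] [ lambda ] = [ b ]

Solving the linear system:
  x*      = (-0.1043, 1.9652)
  lambda* = (-2.2174)
  f(x*)   = 5.9304

x* = (-0.1043, 1.9652), lambda* = (-2.2174)


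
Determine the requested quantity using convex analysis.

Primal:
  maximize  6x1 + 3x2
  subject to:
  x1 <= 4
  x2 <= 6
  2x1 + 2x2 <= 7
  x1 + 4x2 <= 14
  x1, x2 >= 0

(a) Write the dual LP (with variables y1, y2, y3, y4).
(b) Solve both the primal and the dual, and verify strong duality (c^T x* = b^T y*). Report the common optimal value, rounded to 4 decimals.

The standard primal-dual pair for 'max c^T x s.t. A x <= b, x >= 0' is:
  Dual:  min b^T y  s.t.  A^T y >= c,  y >= 0.

So the dual LP is:
  minimize  4y1 + 6y2 + 7y3 + 14y4
  subject to:
    y1 + 2y3 + y4 >= 6
    y2 + 2y3 + 4y4 >= 3
    y1, y2, y3, y4 >= 0

Solving the primal: x* = (3.5, 0).
  primal value c^T x* = 21.
Solving the dual: y* = (0, 0, 3, 0).
  dual value b^T y* = 21.
Strong duality: c^T x* = b^T y*. Confirmed.

21


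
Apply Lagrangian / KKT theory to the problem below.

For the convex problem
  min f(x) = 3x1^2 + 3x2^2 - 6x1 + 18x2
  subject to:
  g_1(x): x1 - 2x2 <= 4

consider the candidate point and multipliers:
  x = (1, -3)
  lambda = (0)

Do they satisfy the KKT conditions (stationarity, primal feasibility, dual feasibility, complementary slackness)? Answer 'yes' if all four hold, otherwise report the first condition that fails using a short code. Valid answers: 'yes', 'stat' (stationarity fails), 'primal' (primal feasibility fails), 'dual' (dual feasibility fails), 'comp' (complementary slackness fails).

Gradient of f: grad f(x) = Q x + c = (0, 0)
Constraint values g_i(x) = a_i^T x - b_i:
  g_1((1, -3)) = 3
Stationarity residual: grad f(x) + sum_i lambda_i a_i = (0, 0)
  -> stationarity OK
Primal feasibility (all g_i <= 0): FAILS
Dual feasibility (all lambda_i >= 0): OK
Complementary slackness (lambda_i * g_i(x) = 0 for all i): OK

Verdict: the first failing condition is primal_feasibility -> primal.

primal


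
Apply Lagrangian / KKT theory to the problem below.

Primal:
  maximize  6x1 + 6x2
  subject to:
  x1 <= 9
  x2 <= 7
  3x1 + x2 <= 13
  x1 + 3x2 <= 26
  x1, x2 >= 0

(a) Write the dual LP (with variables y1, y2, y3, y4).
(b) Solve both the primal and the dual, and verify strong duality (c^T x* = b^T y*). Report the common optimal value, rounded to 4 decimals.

The standard primal-dual pair for 'max c^T x s.t. A x <= b, x >= 0' is:
  Dual:  min b^T y  s.t.  A^T y >= c,  y >= 0.

So the dual LP is:
  minimize  9y1 + 7y2 + 13y3 + 26y4
  subject to:
    y1 + 3y3 + y4 >= 6
    y2 + y3 + 3y4 >= 6
    y1, y2, y3, y4 >= 0

Solving the primal: x* = (2, 7).
  primal value c^T x* = 54.
Solving the dual: y* = (0, 4, 2, 0).
  dual value b^T y* = 54.
Strong duality: c^T x* = b^T y*. Confirmed.

54


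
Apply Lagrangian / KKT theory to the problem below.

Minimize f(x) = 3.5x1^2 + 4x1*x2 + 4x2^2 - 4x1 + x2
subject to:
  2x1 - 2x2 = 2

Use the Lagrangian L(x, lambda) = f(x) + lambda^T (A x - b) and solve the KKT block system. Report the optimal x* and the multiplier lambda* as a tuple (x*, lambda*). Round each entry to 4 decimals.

Form the Lagrangian:
  L(x, lambda) = (1/2) x^T Q x + c^T x + lambda^T (A x - b)
Stationarity (grad_x L = 0): Q x + c + A^T lambda = 0.
Primal feasibility: A x = b.

This gives the KKT block system:
  [ Q   A^T ] [ x     ]   [-c ]
  [ A    0  ] [ lambda ] = [ b ]

Solving the linear system:
  x*      = (0.6522, -0.3478)
  lambda* = (0.413)
  f(x*)   = -1.8913

x* = (0.6522, -0.3478), lambda* = (0.413)


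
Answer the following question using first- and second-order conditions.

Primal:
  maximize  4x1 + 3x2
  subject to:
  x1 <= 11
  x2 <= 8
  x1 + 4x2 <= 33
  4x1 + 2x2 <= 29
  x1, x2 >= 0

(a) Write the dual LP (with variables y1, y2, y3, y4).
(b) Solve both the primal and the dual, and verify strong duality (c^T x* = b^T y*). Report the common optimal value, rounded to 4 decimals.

The standard primal-dual pair for 'max c^T x s.t. A x <= b, x >= 0' is:
  Dual:  min b^T y  s.t.  A^T y >= c,  y >= 0.

So the dual LP is:
  minimize  11y1 + 8y2 + 33y3 + 29y4
  subject to:
    y1 + y3 + 4y4 >= 4
    y2 + 4y3 + 2y4 >= 3
    y1, y2, y3, y4 >= 0

Solving the primal: x* = (3.5714, 7.3571).
  primal value c^T x* = 36.3571.
Solving the dual: y* = (0, 0, 0.2857, 0.9286).
  dual value b^T y* = 36.3571.
Strong duality: c^T x* = b^T y*. Confirmed.

36.3571


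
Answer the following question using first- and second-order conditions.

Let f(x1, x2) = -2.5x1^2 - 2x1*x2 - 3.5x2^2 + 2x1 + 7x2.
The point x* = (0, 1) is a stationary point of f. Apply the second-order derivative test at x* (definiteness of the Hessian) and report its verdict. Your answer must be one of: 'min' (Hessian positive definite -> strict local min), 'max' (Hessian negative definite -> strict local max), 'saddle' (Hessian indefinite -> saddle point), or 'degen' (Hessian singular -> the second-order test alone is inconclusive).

Compute the Hessian H = grad^2 f:
  H = [[-5, -2], [-2, -7]]
Verify stationarity: grad f(x*) = H x* + g = (0, 0).
Eigenvalues of H: -8.2361, -3.7639.
Both eigenvalues < 0, so H is negative definite -> x* is a strict local max.

max


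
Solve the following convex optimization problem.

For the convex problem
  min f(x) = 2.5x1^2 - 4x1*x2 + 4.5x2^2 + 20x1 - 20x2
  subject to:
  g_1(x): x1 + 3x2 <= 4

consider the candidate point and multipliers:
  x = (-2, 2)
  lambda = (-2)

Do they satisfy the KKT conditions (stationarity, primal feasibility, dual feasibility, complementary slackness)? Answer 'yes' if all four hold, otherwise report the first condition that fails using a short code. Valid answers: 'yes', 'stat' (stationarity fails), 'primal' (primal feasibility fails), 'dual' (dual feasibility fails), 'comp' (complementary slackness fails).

Gradient of f: grad f(x) = Q x + c = (2, 6)
Constraint values g_i(x) = a_i^T x - b_i:
  g_1((-2, 2)) = 0
Stationarity residual: grad f(x) + sum_i lambda_i a_i = (0, 0)
  -> stationarity OK
Primal feasibility (all g_i <= 0): OK
Dual feasibility (all lambda_i >= 0): FAILS
Complementary slackness (lambda_i * g_i(x) = 0 for all i): OK

Verdict: the first failing condition is dual_feasibility -> dual.

dual


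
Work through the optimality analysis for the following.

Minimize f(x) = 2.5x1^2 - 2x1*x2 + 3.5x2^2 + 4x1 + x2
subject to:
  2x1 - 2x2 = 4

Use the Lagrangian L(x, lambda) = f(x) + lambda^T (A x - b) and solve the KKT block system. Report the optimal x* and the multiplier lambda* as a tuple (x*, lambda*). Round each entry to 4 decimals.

Form the Lagrangian:
  L(x, lambda) = (1/2) x^T Q x + c^T x + lambda^T (A x - b)
Stationarity (grad_x L = 0): Q x + c + A^T lambda = 0.
Primal feasibility: A x = b.

This gives the KKT block system:
  [ Q   A^T ] [ x     ]   [-c ]
  [ A    0  ] [ lambda ] = [ b ]

Solving the linear system:
  x*      = (0.625, -1.375)
  lambda* = (-4.9375)
  f(x*)   = 10.4375

x* = (0.625, -1.375), lambda* = (-4.9375)


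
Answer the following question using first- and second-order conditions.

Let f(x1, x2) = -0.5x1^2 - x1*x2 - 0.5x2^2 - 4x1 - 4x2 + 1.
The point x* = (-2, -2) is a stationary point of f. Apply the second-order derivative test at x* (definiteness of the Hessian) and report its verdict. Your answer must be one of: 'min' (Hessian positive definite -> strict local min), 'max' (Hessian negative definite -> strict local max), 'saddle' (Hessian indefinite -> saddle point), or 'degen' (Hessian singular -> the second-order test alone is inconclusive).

Compute the Hessian H = grad^2 f:
  H = [[-1, -1], [-1, -1]]
Verify stationarity: grad f(x*) = H x* + g = (0, 0).
Eigenvalues of H: -2, 0.
H has a zero eigenvalue (singular; negative semidefinite but not definite), so H is neither positive definite, negative definite, nor indefinite. The second-order test alone is inconclusive -> degen.
(Indeed, f is constant along the null direction of H through x*, so x* is not a strict local extremum.)

degen


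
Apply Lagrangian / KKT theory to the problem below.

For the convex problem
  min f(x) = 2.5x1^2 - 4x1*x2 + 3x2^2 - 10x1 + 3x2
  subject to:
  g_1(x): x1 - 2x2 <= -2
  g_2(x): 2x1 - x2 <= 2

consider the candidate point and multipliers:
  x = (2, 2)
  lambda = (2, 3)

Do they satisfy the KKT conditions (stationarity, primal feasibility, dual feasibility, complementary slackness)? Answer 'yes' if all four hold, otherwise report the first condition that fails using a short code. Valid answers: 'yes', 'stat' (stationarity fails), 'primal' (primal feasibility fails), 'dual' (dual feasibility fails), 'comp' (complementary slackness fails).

Gradient of f: grad f(x) = Q x + c = (-8, 7)
Constraint values g_i(x) = a_i^T x - b_i:
  g_1((2, 2)) = 0
  g_2((2, 2)) = 0
Stationarity residual: grad f(x) + sum_i lambda_i a_i = (0, 0)
  -> stationarity OK
Primal feasibility (all g_i <= 0): OK
Dual feasibility (all lambda_i >= 0): OK
Complementary slackness (lambda_i * g_i(x) = 0 for all i): OK

Verdict: yes, KKT holds.

yes


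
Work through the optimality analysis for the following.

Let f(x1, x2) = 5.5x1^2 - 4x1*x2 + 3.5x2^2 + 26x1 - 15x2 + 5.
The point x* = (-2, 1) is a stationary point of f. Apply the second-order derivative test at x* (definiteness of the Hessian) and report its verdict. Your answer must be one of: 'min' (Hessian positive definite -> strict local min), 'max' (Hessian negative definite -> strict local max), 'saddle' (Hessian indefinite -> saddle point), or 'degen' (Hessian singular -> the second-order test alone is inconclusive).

Compute the Hessian H = grad^2 f:
  H = [[11, -4], [-4, 7]]
Verify stationarity: grad f(x*) = H x* + g = (0, 0).
Eigenvalues of H: 4.5279, 13.4721.
Both eigenvalues > 0, so H is positive definite -> x* is a strict local min.

min


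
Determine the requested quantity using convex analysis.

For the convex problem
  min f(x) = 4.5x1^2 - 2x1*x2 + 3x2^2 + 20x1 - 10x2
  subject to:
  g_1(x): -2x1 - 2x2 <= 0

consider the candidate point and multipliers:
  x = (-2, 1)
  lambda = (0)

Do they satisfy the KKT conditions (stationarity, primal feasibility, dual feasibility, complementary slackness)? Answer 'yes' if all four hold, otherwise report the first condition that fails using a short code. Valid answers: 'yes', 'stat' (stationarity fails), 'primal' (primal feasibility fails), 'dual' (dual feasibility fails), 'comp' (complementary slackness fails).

Gradient of f: grad f(x) = Q x + c = (0, 0)
Constraint values g_i(x) = a_i^T x - b_i:
  g_1((-2, 1)) = 2
Stationarity residual: grad f(x) + sum_i lambda_i a_i = (0, 0)
  -> stationarity OK
Primal feasibility (all g_i <= 0): FAILS
Dual feasibility (all lambda_i >= 0): OK
Complementary slackness (lambda_i * g_i(x) = 0 for all i): OK

Verdict: the first failing condition is primal_feasibility -> primal.

primal


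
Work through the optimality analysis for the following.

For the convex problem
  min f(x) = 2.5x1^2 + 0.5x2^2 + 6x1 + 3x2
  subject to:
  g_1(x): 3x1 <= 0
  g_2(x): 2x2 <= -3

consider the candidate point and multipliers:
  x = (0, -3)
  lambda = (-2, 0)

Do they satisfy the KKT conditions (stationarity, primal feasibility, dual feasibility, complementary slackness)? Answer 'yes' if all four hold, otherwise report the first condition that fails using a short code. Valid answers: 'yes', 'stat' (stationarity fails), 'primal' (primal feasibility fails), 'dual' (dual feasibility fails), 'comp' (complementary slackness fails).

Gradient of f: grad f(x) = Q x + c = (6, 0)
Constraint values g_i(x) = a_i^T x - b_i:
  g_1((0, -3)) = 0
  g_2((0, -3)) = -3
Stationarity residual: grad f(x) + sum_i lambda_i a_i = (0, 0)
  -> stationarity OK
Primal feasibility (all g_i <= 0): OK
Dual feasibility (all lambda_i >= 0): FAILS
Complementary slackness (lambda_i * g_i(x) = 0 for all i): OK

Verdict: the first failing condition is dual_feasibility -> dual.

dual


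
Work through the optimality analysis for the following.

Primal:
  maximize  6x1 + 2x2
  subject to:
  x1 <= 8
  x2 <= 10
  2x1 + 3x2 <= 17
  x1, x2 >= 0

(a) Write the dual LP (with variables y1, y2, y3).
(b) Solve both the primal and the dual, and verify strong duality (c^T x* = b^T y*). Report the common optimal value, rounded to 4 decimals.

The standard primal-dual pair for 'max c^T x s.t. A x <= b, x >= 0' is:
  Dual:  min b^T y  s.t.  A^T y >= c,  y >= 0.

So the dual LP is:
  minimize  8y1 + 10y2 + 17y3
  subject to:
    y1 + 2y3 >= 6
    y2 + 3y3 >= 2
    y1, y2, y3 >= 0

Solving the primal: x* = (8, 0.3333).
  primal value c^T x* = 48.6667.
Solving the dual: y* = (4.6667, 0, 0.6667).
  dual value b^T y* = 48.6667.
Strong duality: c^T x* = b^T y*. Confirmed.

48.6667


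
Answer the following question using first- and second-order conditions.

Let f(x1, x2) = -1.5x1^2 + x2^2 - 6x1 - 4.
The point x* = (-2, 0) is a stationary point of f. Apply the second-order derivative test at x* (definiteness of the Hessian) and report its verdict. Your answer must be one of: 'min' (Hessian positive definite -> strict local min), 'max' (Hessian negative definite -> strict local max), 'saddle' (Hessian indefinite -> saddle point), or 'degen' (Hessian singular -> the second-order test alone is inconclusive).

Compute the Hessian H = grad^2 f:
  H = [[-3, 0], [0, 2]]
Verify stationarity: grad f(x*) = H x* + g = (0, 0).
Eigenvalues of H: -3, 2.
Eigenvalues have mixed signs, so H is indefinite -> x* is a saddle point.

saddle


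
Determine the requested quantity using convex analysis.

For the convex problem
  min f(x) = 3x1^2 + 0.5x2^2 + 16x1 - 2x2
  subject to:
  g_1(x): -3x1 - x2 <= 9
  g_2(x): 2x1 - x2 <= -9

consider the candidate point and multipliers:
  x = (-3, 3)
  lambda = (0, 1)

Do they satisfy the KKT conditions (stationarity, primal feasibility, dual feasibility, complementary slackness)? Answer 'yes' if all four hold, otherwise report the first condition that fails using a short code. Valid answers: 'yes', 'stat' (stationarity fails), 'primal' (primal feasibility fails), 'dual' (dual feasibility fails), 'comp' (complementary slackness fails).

Gradient of f: grad f(x) = Q x + c = (-2, 1)
Constraint values g_i(x) = a_i^T x - b_i:
  g_1((-3, 3)) = -3
  g_2((-3, 3)) = 0
Stationarity residual: grad f(x) + sum_i lambda_i a_i = (0, 0)
  -> stationarity OK
Primal feasibility (all g_i <= 0): OK
Dual feasibility (all lambda_i >= 0): OK
Complementary slackness (lambda_i * g_i(x) = 0 for all i): OK

Verdict: yes, KKT holds.

yes


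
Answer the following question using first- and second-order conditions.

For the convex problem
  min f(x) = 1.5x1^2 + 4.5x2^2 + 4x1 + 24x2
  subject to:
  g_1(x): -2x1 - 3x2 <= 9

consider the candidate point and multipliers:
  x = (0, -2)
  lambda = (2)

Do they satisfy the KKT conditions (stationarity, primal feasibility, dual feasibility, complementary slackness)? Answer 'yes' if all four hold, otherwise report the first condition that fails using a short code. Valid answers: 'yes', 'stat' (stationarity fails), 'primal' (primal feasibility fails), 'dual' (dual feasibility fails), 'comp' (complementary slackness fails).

Gradient of f: grad f(x) = Q x + c = (4, 6)
Constraint values g_i(x) = a_i^T x - b_i:
  g_1((0, -2)) = -3
Stationarity residual: grad f(x) + sum_i lambda_i a_i = (0, 0)
  -> stationarity OK
Primal feasibility (all g_i <= 0): OK
Dual feasibility (all lambda_i >= 0): OK
Complementary slackness (lambda_i * g_i(x) = 0 for all i): FAILS

Verdict: the first failing condition is complementary_slackness -> comp.

comp


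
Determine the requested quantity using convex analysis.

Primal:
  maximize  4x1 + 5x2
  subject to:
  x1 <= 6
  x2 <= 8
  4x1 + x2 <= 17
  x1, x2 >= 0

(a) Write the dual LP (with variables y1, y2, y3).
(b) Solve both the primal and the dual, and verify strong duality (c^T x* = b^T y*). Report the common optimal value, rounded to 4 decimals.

The standard primal-dual pair for 'max c^T x s.t. A x <= b, x >= 0' is:
  Dual:  min b^T y  s.t.  A^T y >= c,  y >= 0.

So the dual LP is:
  minimize  6y1 + 8y2 + 17y3
  subject to:
    y1 + 4y3 >= 4
    y2 + y3 >= 5
    y1, y2, y3 >= 0

Solving the primal: x* = (2.25, 8).
  primal value c^T x* = 49.
Solving the dual: y* = (0, 4, 1).
  dual value b^T y* = 49.
Strong duality: c^T x* = b^T y*. Confirmed.

49


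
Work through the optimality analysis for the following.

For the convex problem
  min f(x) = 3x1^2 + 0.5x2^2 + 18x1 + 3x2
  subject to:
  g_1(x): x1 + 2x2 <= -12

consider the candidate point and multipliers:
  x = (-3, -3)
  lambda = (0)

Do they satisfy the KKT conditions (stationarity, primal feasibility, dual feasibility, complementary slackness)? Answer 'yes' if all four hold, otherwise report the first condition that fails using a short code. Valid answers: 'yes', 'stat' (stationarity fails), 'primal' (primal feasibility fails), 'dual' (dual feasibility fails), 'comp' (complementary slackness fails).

Gradient of f: grad f(x) = Q x + c = (0, 0)
Constraint values g_i(x) = a_i^T x - b_i:
  g_1((-3, -3)) = 3
Stationarity residual: grad f(x) + sum_i lambda_i a_i = (0, 0)
  -> stationarity OK
Primal feasibility (all g_i <= 0): FAILS
Dual feasibility (all lambda_i >= 0): OK
Complementary slackness (lambda_i * g_i(x) = 0 for all i): OK

Verdict: the first failing condition is primal_feasibility -> primal.

primal


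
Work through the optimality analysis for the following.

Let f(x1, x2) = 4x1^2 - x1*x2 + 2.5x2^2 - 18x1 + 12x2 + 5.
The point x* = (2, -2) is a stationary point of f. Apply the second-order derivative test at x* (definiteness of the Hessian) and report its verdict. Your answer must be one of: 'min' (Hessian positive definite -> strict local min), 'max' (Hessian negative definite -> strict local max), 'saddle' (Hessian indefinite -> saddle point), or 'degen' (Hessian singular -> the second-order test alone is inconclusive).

Compute the Hessian H = grad^2 f:
  H = [[8, -1], [-1, 5]]
Verify stationarity: grad f(x*) = H x* + g = (0, 0).
Eigenvalues of H: 4.6972, 8.3028.
Both eigenvalues > 0, so H is positive definite -> x* is a strict local min.

min


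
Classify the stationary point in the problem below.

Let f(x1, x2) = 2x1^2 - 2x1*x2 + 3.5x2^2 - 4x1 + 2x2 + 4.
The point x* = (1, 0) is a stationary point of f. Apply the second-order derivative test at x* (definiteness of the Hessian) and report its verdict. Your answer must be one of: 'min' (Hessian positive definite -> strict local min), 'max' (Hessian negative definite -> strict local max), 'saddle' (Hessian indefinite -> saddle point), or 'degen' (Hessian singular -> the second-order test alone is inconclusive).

Compute the Hessian H = grad^2 f:
  H = [[4, -2], [-2, 7]]
Verify stationarity: grad f(x*) = H x* + g = (0, 0).
Eigenvalues of H: 3, 8.
Both eigenvalues > 0, so H is positive definite -> x* is a strict local min.

min


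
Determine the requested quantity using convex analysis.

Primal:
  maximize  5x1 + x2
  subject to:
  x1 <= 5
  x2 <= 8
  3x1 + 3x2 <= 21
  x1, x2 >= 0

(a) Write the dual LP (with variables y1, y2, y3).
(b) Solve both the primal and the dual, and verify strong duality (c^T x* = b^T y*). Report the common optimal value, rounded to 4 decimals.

The standard primal-dual pair for 'max c^T x s.t. A x <= b, x >= 0' is:
  Dual:  min b^T y  s.t.  A^T y >= c,  y >= 0.

So the dual LP is:
  minimize  5y1 + 8y2 + 21y3
  subject to:
    y1 + 3y3 >= 5
    y2 + 3y3 >= 1
    y1, y2, y3 >= 0

Solving the primal: x* = (5, 2).
  primal value c^T x* = 27.
Solving the dual: y* = (4, 0, 0.3333).
  dual value b^T y* = 27.
Strong duality: c^T x* = b^T y*. Confirmed.

27


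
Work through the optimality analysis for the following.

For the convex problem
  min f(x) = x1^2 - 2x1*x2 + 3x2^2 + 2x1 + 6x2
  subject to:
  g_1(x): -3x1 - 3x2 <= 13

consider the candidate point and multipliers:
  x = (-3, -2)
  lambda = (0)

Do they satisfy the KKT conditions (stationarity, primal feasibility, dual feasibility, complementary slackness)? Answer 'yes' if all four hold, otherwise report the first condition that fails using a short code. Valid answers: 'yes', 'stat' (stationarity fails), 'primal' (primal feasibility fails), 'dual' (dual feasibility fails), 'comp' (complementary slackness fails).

Gradient of f: grad f(x) = Q x + c = (0, 0)
Constraint values g_i(x) = a_i^T x - b_i:
  g_1((-3, -2)) = 2
Stationarity residual: grad f(x) + sum_i lambda_i a_i = (0, 0)
  -> stationarity OK
Primal feasibility (all g_i <= 0): FAILS
Dual feasibility (all lambda_i >= 0): OK
Complementary slackness (lambda_i * g_i(x) = 0 for all i): OK

Verdict: the first failing condition is primal_feasibility -> primal.

primal


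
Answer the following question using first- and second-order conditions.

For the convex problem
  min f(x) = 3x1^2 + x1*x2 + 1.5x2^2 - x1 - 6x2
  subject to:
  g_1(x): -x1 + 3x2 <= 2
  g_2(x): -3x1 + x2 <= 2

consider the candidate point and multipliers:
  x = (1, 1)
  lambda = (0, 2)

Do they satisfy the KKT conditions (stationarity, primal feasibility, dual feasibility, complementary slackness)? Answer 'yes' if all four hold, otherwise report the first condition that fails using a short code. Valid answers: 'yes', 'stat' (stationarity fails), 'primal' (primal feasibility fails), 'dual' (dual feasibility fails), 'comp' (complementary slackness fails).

Gradient of f: grad f(x) = Q x + c = (6, -2)
Constraint values g_i(x) = a_i^T x - b_i:
  g_1((1, 1)) = 0
  g_2((1, 1)) = -4
Stationarity residual: grad f(x) + sum_i lambda_i a_i = (0, 0)
  -> stationarity OK
Primal feasibility (all g_i <= 0): OK
Dual feasibility (all lambda_i >= 0): OK
Complementary slackness (lambda_i * g_i(x) = 0 for all i): FAILS

Verdict: the first failing condition is complementary_slackness -> comp.

comp


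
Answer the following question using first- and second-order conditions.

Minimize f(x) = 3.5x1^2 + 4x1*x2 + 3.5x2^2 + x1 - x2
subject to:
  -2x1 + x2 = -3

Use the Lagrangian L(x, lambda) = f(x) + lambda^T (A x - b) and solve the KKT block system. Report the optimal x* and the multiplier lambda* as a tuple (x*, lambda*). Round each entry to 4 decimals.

Form the Lagrangian:
  L(x, lambda) = (1/2) x^T Q x + c^T x + lambda^T (A x - b)
Stationarity (grad_x L = 0): Q x + c + A^T lambda = 0.
Primal feasibility: A x = b.

This gives the KKT block system:
  [ Q   A^T ] [ x     ]   [-c ]
  [ A    0  ] [ lambda ] = [ b ]

Solving the linear system:
  x*      = (1.0784, -0.8431)
  lambda* = (2.5882)
  f(x*)   = 4.8431

x* = (1.0784, -0.8431), lambda* = (2.5882)


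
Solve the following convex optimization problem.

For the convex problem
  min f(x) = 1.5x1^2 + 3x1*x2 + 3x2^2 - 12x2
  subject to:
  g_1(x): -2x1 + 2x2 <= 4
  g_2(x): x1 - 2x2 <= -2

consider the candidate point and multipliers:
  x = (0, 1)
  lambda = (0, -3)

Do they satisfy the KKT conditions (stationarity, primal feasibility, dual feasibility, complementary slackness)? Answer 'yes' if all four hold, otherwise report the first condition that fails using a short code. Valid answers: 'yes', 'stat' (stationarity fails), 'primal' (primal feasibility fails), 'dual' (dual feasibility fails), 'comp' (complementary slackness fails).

Gradient of f: grad f(x) = Q x + c = (3, -6)
Constraint values g_i(x) = a_i^T x - b_i:
  g_1((0, 1)) = -2
  g_2((0, 1)) = 0
Stationarity residual: grad f(x) + sum_i lambda_i a_i = (0, 0)
  -> stationarity OK
Primal feasibility (all g_i <= 0): OK
Dual feasibility (all lambda_i >= 0): FAILS
Complementary slackness (lambda_i * g_i(x) = 0 for all i): OK

Verdict: the first failing condition is dual_feasibility -> dual.

dual


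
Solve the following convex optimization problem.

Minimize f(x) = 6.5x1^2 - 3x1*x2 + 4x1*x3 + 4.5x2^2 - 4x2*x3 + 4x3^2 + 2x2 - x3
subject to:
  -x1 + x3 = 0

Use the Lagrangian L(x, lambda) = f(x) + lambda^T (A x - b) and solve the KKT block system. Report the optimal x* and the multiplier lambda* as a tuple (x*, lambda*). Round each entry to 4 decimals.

Form the Lagrangian:
  L(x, lambda) = (1/2) x^T Q x + c^T x + lambda^T (A x - b)
Stationarity (grad_x L = 0): Q x + c + A^T lambda = 0.
Primal feasibility: A x = b.

This gives the KKT block system:
  [ Q   A^T ] [ x     ]   [-c ]
  [ A    0  ] [ lambda ] = [ b ]

Solving the linear system:
  x*      = (-0.0236, -0.2406, -0.0236)
  lambda* = (0.3208)
  f(x*)   = -0.2288

x* = (-0.0236, -0.2406, -0.0236), lambda* = (0.3208)


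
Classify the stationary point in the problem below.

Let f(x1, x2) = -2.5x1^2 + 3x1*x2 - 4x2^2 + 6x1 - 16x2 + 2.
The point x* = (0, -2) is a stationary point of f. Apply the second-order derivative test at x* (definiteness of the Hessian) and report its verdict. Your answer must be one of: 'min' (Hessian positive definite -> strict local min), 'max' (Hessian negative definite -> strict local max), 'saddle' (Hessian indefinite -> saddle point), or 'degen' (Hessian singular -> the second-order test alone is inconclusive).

Compute the Hessian H = grad^2 f:
  H = [[-5, 3], [3, -8]]
Verify stationarity: grad f(x*) = H x* + g = (0, 0).
Eigenvalues of H: -9.8541, -3.1459.
Both eigenvalues < 0, so H is negative definite -> x* is a strict local max.

max


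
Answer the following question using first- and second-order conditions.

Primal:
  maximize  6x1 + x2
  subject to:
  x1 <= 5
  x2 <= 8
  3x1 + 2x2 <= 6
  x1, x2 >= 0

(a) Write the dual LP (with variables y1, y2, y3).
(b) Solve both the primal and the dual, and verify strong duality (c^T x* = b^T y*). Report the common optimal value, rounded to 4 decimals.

The standard primal-dual pair for 'max c^T x s.t. A x <= b, x >= 0' is:
  Dual:  min b^T y  s.t.  A^T y >= c,  y >= 0.

So the dual LP is:
  minimize  5y1 + 8y2 + 6y3
  subject to:
    y1 + 3y3 >= 6
    y2 + 2y3 >= 1
    y1, y2, y3 >= 0

Solving the primal: x* = (2, 0).
  primal value c^T x* = 12.
Solving the dual: y* = (0, 0, 2).
  dual value b^T y* = 12.
Strong duality: c^T x* = b^T y*. Confirmed.

12


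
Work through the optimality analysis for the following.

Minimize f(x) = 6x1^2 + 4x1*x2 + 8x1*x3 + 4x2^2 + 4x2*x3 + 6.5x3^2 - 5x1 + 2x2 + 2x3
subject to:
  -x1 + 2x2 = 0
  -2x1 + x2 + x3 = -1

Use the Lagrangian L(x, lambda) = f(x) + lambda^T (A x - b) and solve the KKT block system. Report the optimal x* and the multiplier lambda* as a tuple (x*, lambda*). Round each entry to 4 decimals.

Form the Lagrangian:
  L(x, lambda) = (1/2) x^T Q x + c^T x + lambda^T (A x - b)
Stationarity (grad_x L = 0): Q x + c + A^T lambda = 0.
Primal feasibility: A x = b.

This gives the KKT block system:
  [ Q   A^T ] [ x     ]   [-c ]
  [ A    0  ] [ lambda ] = [ b ]

Solving the linear system:
  x*      = (0.3948, 0.1974, -0.4078)
  lambda* = (-1.4401, -0.6472)
  f(x*)   = -1.521

x* = (0.3948, 0.1974, -0.4078), lambda* = (-1.4401, -0.6472)


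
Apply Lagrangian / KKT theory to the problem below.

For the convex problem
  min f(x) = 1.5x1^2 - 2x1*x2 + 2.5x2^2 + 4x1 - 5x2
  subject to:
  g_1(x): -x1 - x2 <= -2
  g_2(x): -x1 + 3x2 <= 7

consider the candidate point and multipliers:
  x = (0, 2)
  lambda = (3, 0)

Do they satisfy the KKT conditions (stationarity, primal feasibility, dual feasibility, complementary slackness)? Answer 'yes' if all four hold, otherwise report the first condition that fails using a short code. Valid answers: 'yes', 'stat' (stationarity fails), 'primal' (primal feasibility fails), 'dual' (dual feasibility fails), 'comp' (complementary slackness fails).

Gradient of f: grad f(x) = Q x + c = (0, 5)
Constraint values g_i(x) = a_i^T x - b_i:
  g_1((0, 2)) = 0
  g_2((0, 2)) = -1
Stationarity residual: grad f(x) + sum_i lambda_i a_i = (-3, 2)
  -> stationarity FAILS
Primal feasibility (all g_i <= 0): OK
Dual feasibility (all lambda_i >= 0): OK
Complementary slackness (lambda_i * g_i(x) = 0 for all i): OK

Verdict: the first failing condition is stationarity -> stat.

stat


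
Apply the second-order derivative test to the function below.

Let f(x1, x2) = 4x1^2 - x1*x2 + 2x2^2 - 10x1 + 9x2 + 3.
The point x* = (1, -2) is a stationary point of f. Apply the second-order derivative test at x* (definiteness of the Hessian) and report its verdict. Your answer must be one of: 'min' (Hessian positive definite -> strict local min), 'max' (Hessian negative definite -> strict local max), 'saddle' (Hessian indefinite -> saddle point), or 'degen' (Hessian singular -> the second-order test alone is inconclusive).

Compute the Hessian H = grad^2 f:
  H = [[8, -1], [-1, 4]]
Verify stationarity: grad f(x*) = H x* + g = (0, 0).
Eigenvalues of H: 3.7639, 8.2361.
Both eigenvalues > 0, so H is positive definite -> x* is a strict local min.

min


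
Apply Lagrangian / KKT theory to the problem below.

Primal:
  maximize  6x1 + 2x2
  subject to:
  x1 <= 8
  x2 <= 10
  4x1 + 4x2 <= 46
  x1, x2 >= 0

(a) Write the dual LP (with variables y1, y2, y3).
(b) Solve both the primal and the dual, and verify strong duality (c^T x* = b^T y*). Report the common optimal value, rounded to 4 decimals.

The standard primal-dual pair for 'max c^T x s.t. A x <= b, x >= 0' is:
  Dual:  min b^T y  s.t.  A^T y >= c,  y >= 0.

So the dual LP is:
  minimize  8y1 + 10y2 + 46y3
  subject to:
    y1 + 4y3 >= 6
    y2 + 4y3 >= 2
    y1, y2, y3 >= 0

Solving the primal: x* = (8, 3.5).
  primal value c^T x* = 55.
Solving the dual: y* = (4, 0, 0.5).
  dual value b^T y* = 55.
Strong duality: c^T x* = b^T y*. Confirmed.

55


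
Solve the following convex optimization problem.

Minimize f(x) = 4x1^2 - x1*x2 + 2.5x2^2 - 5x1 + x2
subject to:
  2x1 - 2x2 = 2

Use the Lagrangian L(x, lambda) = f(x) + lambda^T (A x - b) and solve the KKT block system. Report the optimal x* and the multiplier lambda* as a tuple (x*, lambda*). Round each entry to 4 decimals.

Form the Lagrangian:
  L(x, lambda) = (1/2) x^T Q x + c^T x + lambda^T (A x - b)
Stationarity (grad_x L = 0): Q x + c + A^T lambda = 0.
Primal feasibility: A x = b.

This gives the KKT block system:
  [ Q   A^T ] [ x     ]   [-c ]
  [ A    0  ] [ lambda ] = [ b ]

Solving the linear system:
  x*      = (0.7273, -0.2727)
  lambda* = (-0.5455)
  f(x*)   = -1.4091

x* = (0.7273, -0.2727), lambda* = (-0.5455)


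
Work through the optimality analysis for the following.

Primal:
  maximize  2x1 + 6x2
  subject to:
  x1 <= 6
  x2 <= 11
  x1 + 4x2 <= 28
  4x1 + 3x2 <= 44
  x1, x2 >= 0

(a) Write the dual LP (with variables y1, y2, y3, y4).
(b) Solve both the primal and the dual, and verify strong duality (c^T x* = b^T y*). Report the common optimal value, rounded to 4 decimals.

The standard primal-dual pair for 'max c^T x s.t. A x <= b, x >= 0' is:
  Dual:  min b^T y  s.t.  A^T y >= c,  y >= 0.

So the dual LP is:
  minimize  6y1 + 11y2 + 28y3 + 44y4
  subject to:
    y1 + y3 + 4y4 >= 2
    y2 + 4y3 + 3y4 >= 6
    y1, y2, y3, y4 >= 0

Solving the primal: x* = (6, 5.5).
  primal value c^T x* = 45.
Solving the dual: y* = (0.5, 0, 1.5, 0).
  dual value b^T y* = 45.
Strong duality: c^T x* = b^T y*. Confirmed.

45


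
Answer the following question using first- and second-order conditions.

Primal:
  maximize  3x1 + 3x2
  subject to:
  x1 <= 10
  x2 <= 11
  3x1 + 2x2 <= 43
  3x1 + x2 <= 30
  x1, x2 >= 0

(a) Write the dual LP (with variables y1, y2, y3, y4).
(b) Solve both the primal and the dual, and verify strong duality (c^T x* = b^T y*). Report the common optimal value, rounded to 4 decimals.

The standard primal-dual pair for 'max c^T x s.t. A x <= b, x >= 0' is:
  Dual:  min b^T y  s.t.  A^T y >= c,  y >= 0.

So the dual LP is:
  minimize  10y1 + 11y2 + 43y3 + 30y4
  subject to:
    y1 + 3y3 + 3y4 >= 3
    y2 + 2y3 + y4 >= 3
    y1, y2, y3, y4 >= 0

Solving the primal: x* = (6.3333, 11).
  primal value c^T x* = 52.
Solving the dual: y* = (0, 2, 0, 1).
  dual value b^T y* = 52.
Strong duality: c^T x* = b^T y*. Confirmed.

52


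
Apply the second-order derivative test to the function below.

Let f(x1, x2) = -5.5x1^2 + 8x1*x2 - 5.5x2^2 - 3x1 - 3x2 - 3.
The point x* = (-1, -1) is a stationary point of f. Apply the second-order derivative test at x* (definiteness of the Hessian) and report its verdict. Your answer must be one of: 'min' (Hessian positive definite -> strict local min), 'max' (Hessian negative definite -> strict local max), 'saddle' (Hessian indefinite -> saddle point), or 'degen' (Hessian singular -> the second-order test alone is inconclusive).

Compute the Hessian H = grad^2 f:
  H = [[-11, 8], [8, -11]]
Verify stationarity: grad f(x*) = H x* + g = (0, 0).
Eigenvalues of H: -19, -3.
Both eigenvalues < 0, so H is negative definite -> x* is a strict local max.

max


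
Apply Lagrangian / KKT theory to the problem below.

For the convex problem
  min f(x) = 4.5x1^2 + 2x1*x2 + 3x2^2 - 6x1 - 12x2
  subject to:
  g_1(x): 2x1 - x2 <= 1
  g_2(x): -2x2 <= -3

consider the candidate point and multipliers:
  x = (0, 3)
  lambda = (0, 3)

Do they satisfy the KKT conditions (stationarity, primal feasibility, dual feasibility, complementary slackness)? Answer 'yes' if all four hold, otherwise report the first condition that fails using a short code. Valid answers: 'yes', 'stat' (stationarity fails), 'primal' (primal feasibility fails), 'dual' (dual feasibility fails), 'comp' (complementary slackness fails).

Gradient of f: grad f(x) = Q x + c = (0, 6)
Constraint values g_i(x) = a_i^T x - b_i:
  g_1((0, 3)) = -4
  g_2((0, 3)) = -3
Stationarity residual: grad f(x) + sum_i lambda_i a_i = (0, 0)
  -> stationarity OK
Primal feasibility (all g_i <= 0): OK
Dual feasibility (all lambda_i >= 0): OK
Complementary slackness (lambda_i * g_i(x) = 0 for all i): FAILS

Verdict: the first failing condition is complementary_slackness -> comp.

comp


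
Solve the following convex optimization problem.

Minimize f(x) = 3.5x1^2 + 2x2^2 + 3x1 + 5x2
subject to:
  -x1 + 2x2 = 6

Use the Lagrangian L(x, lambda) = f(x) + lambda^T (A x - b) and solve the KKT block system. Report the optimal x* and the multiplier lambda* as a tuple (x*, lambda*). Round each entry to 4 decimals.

Form the Lagrangian:
  L(x, lambda) = (1/2) x^T Q x + c^T x + lambda^T (A x - b)
Stationarity (grad_x L = 0): Q x + c + A^T lambda = 0.
Primal feasibility: A x = b.

This gives the KKT block system:
  [ Q   A^T ] [ x     ]   [-c ]
  [ A    0  ] [ lambda ] = [ b ]

Solving the linear system:
  x*      = (-1.4375, 2.2812)
  lambda* = (-7.0625)
  f(x*)   = 24.7344

x* = (-1.4375, 2.2812), lambda* = (-7.0625)


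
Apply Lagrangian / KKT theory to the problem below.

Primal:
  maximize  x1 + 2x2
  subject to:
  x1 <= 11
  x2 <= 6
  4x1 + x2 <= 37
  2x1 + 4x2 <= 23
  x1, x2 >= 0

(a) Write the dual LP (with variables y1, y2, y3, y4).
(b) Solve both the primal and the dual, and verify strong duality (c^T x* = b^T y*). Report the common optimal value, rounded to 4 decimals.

The standard primal-dual pair for 'max c^T x s.t. A x <= b, x >= 0' is:
  Dual:  min b^T y  s.t.  A^T y >= c,  y >= 0.

So the dual LP is:
  minimize  11y1 + 6y2 + 37y3 + 23y4
  subject to:
    y1 + 4y3 + 2y4 >= 1
    y2 + y3 + 4y4 >= 2
    y1, y2, y3, y4 >= 0

Solving the primal: x* = (8.9286, 1.2857).
  primal value c^T x* = 11.5.
Solving the dual: y* = (0, 0, 0, 0.5).
  dual value b^T y* = 11.5.
Strong duality: c^T x* = b^T y*. Confirmed.

11.5
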